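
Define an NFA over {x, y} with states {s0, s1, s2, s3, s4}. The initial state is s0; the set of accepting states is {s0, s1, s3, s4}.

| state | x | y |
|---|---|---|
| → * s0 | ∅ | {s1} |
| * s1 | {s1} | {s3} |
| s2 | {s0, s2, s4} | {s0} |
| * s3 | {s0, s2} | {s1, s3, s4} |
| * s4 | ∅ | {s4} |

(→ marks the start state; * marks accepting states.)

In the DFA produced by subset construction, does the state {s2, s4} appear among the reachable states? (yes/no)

no

Start state of the DFA: {s0}.
{s0} --x--> ∅  [new]
{s0} --y--> {s1}  [new]
∅ --x--> ∅  [seen]
∅ --y--> ∅  [seen]
{s1} --x--> {s1}  [seen]
{s1} --y--> {s3}  [new]
{s3} --x--> {s0, s2}  [new]
{s3} --y--> {s1, s3, s4}  [new]
{s0, s2} --x--> {s0, s2, s4}  [new]
{s0, s2} --y--> {s0, s1}  [new]
{s1, s3, s4} --x--> {s0, s1, s2}  [new]
{s1, s3, s4} --y--> {s1, s3, s4}  [seen]
{s0, s2, s4} --x--> {s0, s2, s4}  [seen]
{s0, s2, s4} --y--> {s0, s1, s4}  [new]
{s0, s1} --x--> {s1}  [seen]
{s0, s1} --y--> {s1, s3}  [new]
{s0, s1, s2} --x--> {s0, s1, s2, s4}  [new]
{s0, s1, s2} --y--> {s0, s1, s3}  [new]
{s0, s1, s4} --x--> {s1}  [seen]
{s0, s1, s4} --y--> {s1, s3, s4}  [seen]
{s1, s3} --x--> {s0, s1, s2}  [seen]
{s1, s3} --y--> {s1, s3, s4}  [seen]
{s0, s1, s2, s4} --x--> {s0, s1, s2, s4}  [seen]
{s0, s1, s2, s4} --y--> {s0, s1, s3, s4}  [new]
{s0, s1, s3} --x--> {s0, s1, s2}  [seen]
{s0, s1, s3} --y--> {s1, s3, s4}  [seen]
{s0, s1, s3, s4} --x--> {s0, s1, s2}  [seen]
{s0, s1, s3, s4} --y--> {s1, s3, s4}  [seen]
Reachable DFA states: {s0}, ∅, {s1}, {s3}, {s0, s2}, {s1, s3, s4}, {s0, s2, s4}, {s0, s1}, {s0, s1, s2}, {s0, s1, s4}, {s1, s3}, {s0, s1, s2, s4}, {s0, s1, s3}, {s0, s1, s3, s4}.
{s2, s4} is not among them.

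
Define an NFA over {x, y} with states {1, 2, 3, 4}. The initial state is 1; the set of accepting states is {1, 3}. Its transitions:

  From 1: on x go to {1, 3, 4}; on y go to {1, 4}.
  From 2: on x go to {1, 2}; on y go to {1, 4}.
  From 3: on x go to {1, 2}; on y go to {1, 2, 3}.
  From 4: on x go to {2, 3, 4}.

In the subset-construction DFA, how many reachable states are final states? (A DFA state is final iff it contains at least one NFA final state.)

4

Start state of the DFA: {1}.
{1} --x--> {1, 3, 4}  [new]
{1} --y--> {1, 4}  [new]
{1, 3, 4} --x--> {1, 2, 3, 4}  [new]
{1, 3, 4} --y--> {1, 2, 3, 4}  [seen]
{1, 4} --x--> {1, 2, 3, 4}  [seen]
{1, 4} --y--> {1, 4}  [seen]
{1, 2, 3, 4} --x--> {1, 2, 3, 4}  [seen]
{1, 2, 3, 4} --y--> {1, 2, 3, 4}  [seen]
Reachable DFA states: {1}, {1, 3, 4}, {1, 4}, {1, 2, 3, 4}.
Accepting DFA states (contain an NFA accepting state): {1}, {1, 3, 4}, {1, 4}, {1, 2, 3, 4}.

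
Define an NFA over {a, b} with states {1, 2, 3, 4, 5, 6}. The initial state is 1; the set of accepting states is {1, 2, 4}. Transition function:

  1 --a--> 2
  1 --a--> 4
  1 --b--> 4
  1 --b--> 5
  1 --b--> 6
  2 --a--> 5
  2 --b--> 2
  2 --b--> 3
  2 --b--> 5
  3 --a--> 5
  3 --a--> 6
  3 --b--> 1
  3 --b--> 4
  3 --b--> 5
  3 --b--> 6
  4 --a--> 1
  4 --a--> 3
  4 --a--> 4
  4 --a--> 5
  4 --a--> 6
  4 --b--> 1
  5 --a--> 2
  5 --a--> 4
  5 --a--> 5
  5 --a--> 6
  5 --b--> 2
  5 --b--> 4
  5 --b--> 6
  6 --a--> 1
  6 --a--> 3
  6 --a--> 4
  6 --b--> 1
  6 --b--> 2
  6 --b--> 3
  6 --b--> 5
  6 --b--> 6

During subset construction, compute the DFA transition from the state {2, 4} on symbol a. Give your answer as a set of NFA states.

δ(2,a) = {5}; δ(4,a) = {1, 3, 4, 5, 6}.
Union: {1, 3, 4, 5, 6}.

{1, 3, 4, 5, 6}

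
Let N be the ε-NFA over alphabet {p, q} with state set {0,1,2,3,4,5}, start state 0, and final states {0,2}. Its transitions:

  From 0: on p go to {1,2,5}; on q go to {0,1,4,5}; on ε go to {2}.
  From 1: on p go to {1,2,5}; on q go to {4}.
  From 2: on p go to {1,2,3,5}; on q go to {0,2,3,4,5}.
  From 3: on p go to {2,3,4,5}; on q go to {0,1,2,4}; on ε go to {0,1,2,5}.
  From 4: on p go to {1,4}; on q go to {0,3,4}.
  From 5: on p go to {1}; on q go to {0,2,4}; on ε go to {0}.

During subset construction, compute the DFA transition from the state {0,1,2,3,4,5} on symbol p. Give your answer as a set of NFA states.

{0,1,2,3,4,5}

δ(0,p) = {1,2,5}; δ(1,p) = {1,2,5}; δ(2,p) = {1,2,3,5}; δ(3,p) = {2,3,4,5}; δ(4,p) = {1,4}; δ(5,p) = {1}.
Union: {1,2,3,4,5}.
ε-closure gives {0,1,2,3,4,5}.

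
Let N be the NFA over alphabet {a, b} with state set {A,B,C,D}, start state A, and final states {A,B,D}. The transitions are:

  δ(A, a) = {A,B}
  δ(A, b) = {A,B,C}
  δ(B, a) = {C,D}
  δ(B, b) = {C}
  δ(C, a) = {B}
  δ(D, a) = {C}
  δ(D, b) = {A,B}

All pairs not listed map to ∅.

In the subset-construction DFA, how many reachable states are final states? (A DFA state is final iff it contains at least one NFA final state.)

Start state of the DFA: {A}.
{A} --a--> {A,B}  [new]
{A} --b--> {A,B,C}  [new]
{A,B} --a--> {A,B,C,D}  [new]
{A,B} --b--> {A,B,C}  [seen]
{A,B,C} --a--> {A,B,C,D}  [seen]
{A,B,C} --b--> {A,B,C}  [seen]
{A,B,C,D} --a--> {A,B,C,D}  [seen]
{A,B,C,D} --b--> {A,B,C}  [seen]
Reachable DFA states: {A}, {A,B}, {A,B,C}, {A,B,C,D}.
Accepting DFA states (contain an NFA accepting state): {A}, {A,B}, {A,B,C}, {A,B,C,D}.

4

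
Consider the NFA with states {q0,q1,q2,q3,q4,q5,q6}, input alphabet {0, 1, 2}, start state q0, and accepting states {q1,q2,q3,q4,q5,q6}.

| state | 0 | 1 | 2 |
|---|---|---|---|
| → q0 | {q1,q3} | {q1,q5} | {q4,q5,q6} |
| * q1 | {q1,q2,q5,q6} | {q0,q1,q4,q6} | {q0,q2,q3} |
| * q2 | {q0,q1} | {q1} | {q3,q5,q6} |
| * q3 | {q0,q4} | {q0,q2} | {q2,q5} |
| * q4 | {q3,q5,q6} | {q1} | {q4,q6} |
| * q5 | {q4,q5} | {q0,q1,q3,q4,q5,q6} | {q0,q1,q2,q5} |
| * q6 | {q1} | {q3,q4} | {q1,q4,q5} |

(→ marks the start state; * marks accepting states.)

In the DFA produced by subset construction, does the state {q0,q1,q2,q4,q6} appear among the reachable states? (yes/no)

yes

Start state of the DFA: {q0}.
{q0} --0--> {q1,q3}  [new]
{q0} --1--> {q1,q5}  [new]
{q0} --2--> {q4,q5,q6}  [new]
{q1,q3} --0--> {q0,q1,q2,q4,q5,q6}  [new]
{q1,q3} --1--> {q0,q1,q2,q4,q6}  [new]
{q1,q3} --2--> {q0,q2,q3,q5}  [new]
{q1,q5} --0--> {q1,q2,q4,q5,q6}  [new]
{q1,q5} --1--> {q0,q1,q3,q4,q5,q6}  [new]
{q1,q5} --2--> {q0,q1,q2,q3,q5}  [new]
{q4,q5,q6} --0--> {q1,q3,q4,q5,q6}  [new]
{q4,q5,q6} --1--> {q0,q1,q3,q4,q5,q6}  [seen]
{q4,q5,q6} --2--> {q0,q1,q2,q4,q5,q6}  [seen]
{q0,q1,q2,q4,q5,q6} --0--> {q0,q1,q2,q3,q4,q5,q6}  [new]
{q0,q1,q2,q4,q5,q6} --1--> {q0,q1,q3,q4,q5,q6}  [seen]
{q0,q1,q2,q4,q5,q6} --2--> {q0,q1,q2,q3,q4,q5,q6}  [seen]
{q0,q1,q2,q4,q6} --0--> {q0,q1,q2,q3,q5,q6}  [new]
{q0,q1,q2,q4,q6} --1--> {q0,q1,q3,q4,q5,q6}  [seen]
{q0,q1,q2,q4,q6} --2--> {q0,q1,q2,q3,q4,q5,q6}  [seen]
{q0,q2,q3,q5} --0--> {q0,q1,q3,q4,q5}  [new]
{q0,q2,q3,q5} --1--> {q0,q1,q2,q3,q4,q5,q6}  [seen]
{q0,q2,q3,q5} --2--> {q0,q1,q2,q3,q4,q5,q6}  [seen]
{q1,q2,q4,q5,q6} --0--> {q0,q1,q2,q3,q4,q5,q6}  [seen]
{q1,q2,q4,q5,q6} --1--> {q0,q1,q3,q4,q5,q6}  [seen]
{q1,q2,q4,q5,q6} --2--> {q0,q1,q2,q3,q4,q5,q6}  [seen]
{q0,q1,q3,q4,q5,q6} --0--> {q0,q1,q2,q3,q4,q5,q6}  [seen]
{q0,q1,q3,q4,q5,q6} --1--> {q0,q1,q2,q3,q4,q5,q6}  [seen]
{q0,q1,q3,q4,q5,q6} --2--> {q0,q1,q2,q3,q4,q5,q6}  [seen]
{q0,q1,q2,q3,q5} --0--> {q0,q1,q2,q3,q4,q5,q6}  [seen]
{q0,q1,q2,q3,q5} --1--> {q0,q1,q2,q3,q4,q5,q6}  [seen]
{q0,q1,q2,q3,q5} --2--> {q0,q1,q2,q3,q4,q5,q6}  [seen]
{q1,q3,q4,q5,q6} --0--> {q0,q1,q2,q3,q4,q5,q6}  [seen]
{q1,q3,q4,q5,q6} --1--> {q0,q1,q2,q3,q4,q5,q6}  [seen]
{q1,q3,q4,q5,q6} --2--> {q0,q1,q2,q3,q4,q5,q6}  [seen]
{q0,q1,q2,q3,q4,q5,q6} --0--> {q0,q1,q2,q3,q4,q5,q6}  [seen]
{q0,q1,q2,q3,q4,q5,q6} --1--> {q0,q1,q2,q3,q4,q5,q6}  [seen]
{q0,q1,q2,q3,q4,q5,q6} --2--> {q0,q1,q2,q3,q4,q5,q6}  [seen]
{q0,q1,q2,q3,q5,q6} --0--> {q0,q1,q2,q3,q4,q5,q6}  [seen]
{q0,q1,q2,q3,q5,q6} --1--> {q0,q1,q2,q3,q4,q5,q6}  [seen]
{q0,q1,q2,q3,q5,q6} --2--> {q0,q1,q2,q3,q4,q5,q6}  [seen]
{q0,q1,q3,q4,q5} --0--> {q0,q1,q2,q3,q4,q5,q6}  [seen]
{q0,q1,q3,q4,q5} --1--> {q0,q1,q2,q3,q4,q5,q6}  [seen]
{q0,q1,q3,q4,q5} --2--> {q0,q1,q2,q3,q4,q5,q6}  [seen]
Reachable DFA states: {q0}, {q1,q3}, {q1,q5}, {q4,q5,q6}, {q0,q1,q2,q4,q5,q6}, {q0,q1,q2,q4,q6}, {q0,q2,q3,q5}, {q1,q2,q4,q5,q6}, {q0,q1,q3,q4,q5,q6}, {q0,q1,q2,q3,q5}, {q1,q3,q4,q5,q6}, {q0,q1,q2,q3,q4,q5,q6}, {q0,q1,q2,q3,q5,q6}, {q0,q1,q3,q4,q5}.
{q0,q1,q2,q4,q6} is among them.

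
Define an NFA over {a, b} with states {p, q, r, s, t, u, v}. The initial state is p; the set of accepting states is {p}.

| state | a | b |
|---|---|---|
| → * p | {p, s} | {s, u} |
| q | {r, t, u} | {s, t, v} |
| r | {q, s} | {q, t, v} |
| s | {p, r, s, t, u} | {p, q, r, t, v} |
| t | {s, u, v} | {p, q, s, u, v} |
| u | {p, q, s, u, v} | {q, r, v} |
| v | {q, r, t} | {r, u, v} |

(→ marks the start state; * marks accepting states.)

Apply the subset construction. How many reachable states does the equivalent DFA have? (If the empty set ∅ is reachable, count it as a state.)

Start state of the DFA: {p}.
{p} --a--> {p, s}  [new]
{p} --b--> {s, u}  [new]
{p, s} --a--> {p, r, s, t, u}  [new]
{p, s} --b--> {p, q, r, s, t, u, v}  [new]
{s, u} --a--> {p, q, r, s, t, u, v}  [seen]
{s, u} --b--> {p, q, r, t, v}  [new]
{p, r, s, t, u} --a--> {p, q, r, s, t, u, v}  [seen]
{p, r, s, t, u} --b--> {p, q, r, s, t, u, v}  [seen]
{p, q, r, s, t, u, v} --a--> {p, q, r, s, t, u, v}  [seen]
{p, q, r, s, t, u, v} --b--> {p, q, r, s, t, u, v}  [seen]
{p, q, r, t, v} --a--> {p, q, r, s, t, u, v}  [seen]
{p, q, r, t, v} --b--> {p, q, r, s, t, u, v}  [seen]
Reachable DFA states: {p}, {p, s}, {s, u}, {p, r, s, t, u}, {p, q, r, s, t, u, v}, {p, q, r, t, v}.

6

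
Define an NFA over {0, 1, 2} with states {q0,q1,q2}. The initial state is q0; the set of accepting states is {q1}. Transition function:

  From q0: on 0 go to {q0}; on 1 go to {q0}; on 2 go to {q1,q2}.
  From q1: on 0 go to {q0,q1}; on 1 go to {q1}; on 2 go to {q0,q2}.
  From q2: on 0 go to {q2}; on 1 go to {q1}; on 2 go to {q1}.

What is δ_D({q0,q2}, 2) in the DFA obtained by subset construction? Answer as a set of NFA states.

{q1,q2}

δ(q0,2) = {q1,q2}; δ(q2,2) = {q1}.
Union: {q1,q2}.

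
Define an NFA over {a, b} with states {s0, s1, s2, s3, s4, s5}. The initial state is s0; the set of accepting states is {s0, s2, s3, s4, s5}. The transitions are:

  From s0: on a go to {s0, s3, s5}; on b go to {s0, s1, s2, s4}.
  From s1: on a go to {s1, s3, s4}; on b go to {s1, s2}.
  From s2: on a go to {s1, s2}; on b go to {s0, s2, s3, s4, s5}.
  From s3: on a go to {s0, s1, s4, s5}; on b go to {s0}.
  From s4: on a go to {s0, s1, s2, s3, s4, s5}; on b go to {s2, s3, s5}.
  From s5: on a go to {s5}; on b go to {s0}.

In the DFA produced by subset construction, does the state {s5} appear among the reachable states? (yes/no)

Start state of the DFA: {s0}.
{s0} --a--> {s0, s3, s5}  [new]
{s0} --b--> {s0, s1, s2, s4}  [new]
{s0, s3, s5} --a--> {s0, s1, s3, s4, s5}  [new]
{s0, s3, s5} --b--> {s0, s1, s2, s4}  [seen]
{s0, s1, s2, s4} --a--> {s0, s1, s2, s3, s4, s5}  [new]
{s0, s1, s2, s4} --b--> {s0, s1, s2, s3, s4, s5}  [seen]
{s0, s1, s3, s4, s5} --a--> {s0, s1, s2, s3, s4, s5}  [seen]
{s0, s1, s3, s4, s5} --b--> {s0, s1, s2, s3, s4, s5}  [seen]
{s0, s1, s2, s3, s4, s5} --a--> {s0, s1, s2, s3, s4, s5}  [seen]
{s0, s1, s2, s3, s4, s5} --b--> {s0, s1, s2, s3, s4, s5}  [seen]
Reachable DFA states: {s0}, {s0, s3, s5}, {s0, s1, s2, s4}, {s0, s1, s3, s4, s5}, {s0, s1, s2, s3, s4, s5}.
{s5} is not among them.

no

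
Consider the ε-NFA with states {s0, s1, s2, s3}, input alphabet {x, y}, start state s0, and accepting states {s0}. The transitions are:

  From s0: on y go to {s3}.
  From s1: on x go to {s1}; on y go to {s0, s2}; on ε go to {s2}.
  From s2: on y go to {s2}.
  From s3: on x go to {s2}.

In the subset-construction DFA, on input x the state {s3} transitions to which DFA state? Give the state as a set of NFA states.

δ(s3,x) = {s2}.
Union: {s2}.

{s2}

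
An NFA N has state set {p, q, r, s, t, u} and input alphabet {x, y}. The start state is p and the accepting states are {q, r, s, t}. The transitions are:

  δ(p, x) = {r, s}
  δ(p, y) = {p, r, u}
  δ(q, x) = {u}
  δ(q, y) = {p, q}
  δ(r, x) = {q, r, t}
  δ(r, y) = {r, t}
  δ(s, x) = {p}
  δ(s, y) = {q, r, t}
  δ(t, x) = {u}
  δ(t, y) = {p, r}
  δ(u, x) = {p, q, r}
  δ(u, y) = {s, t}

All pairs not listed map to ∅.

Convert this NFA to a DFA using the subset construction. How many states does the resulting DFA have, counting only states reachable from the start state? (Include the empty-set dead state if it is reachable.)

Start state of the DFA: {p}.
{p} --x--> {r, s}  [new]
{p} --y--> {p, r, u}  [new]
{r, s} --x--> {p, q, r, t}  [new]
{r, s} --y--> {q, r, t}  [new]
{p, r, u} --x--> {p, q, r, s, t}  [new]
{p, r, u} --y--> {p, r, s, t, u}  [new]
{p, q, r, t} --x--> {q, r, s, t, u}  [new]
{p, q, r, t} --y--> {p, q, r, t, u}  [new]
{q, r, t} --x--> {q, r, t, u}  [new]
{q, r, t} --y--> {p, q, r, t}  [seen]
{p, q, r, s, t} --x--> {p, q, r, s, t, u}  [new]
{p, q, r, s, t} --y--> {p, q, r, t, u}  [seen]
{p, r, s, t, u} --x--> {p, q, r, s, t, u}  [seen]
{p, r, s, t, u} --y--> {p, q, r, s, t, u}  [seen]
{q, r, s, t, u} --x--> {p, q, r, t, u}  [seen]
{q, r, s, t, u} --y--> {p, q, r, s, t}  [seen]
{p, q, r, t, u} --x--> {p, q, r, s, t, u}  [seen]
{p, q, r, t, u} --y--> {p, q, r, s, t, u}  [seen]
{q, r, t, u} --x--> {p, q, r, t, u}  [seen]
{q, r, t, u} --y--> {p, q, r, s, t}  [seen]
{p, q, r, s, t, u} --x--> {p, q, r, s, t, u}  [seen]
{p, q, r, s, t, u} --y--> {p, q, r, s, t, u}  [seen]
Reachable DFA states: {p}, {r, s}, {p, r, u}, {p, q, r, t}, {q, r, t}, {p, q, r, s, t}, {p, r, s, t, u}, {q, r, s, t, u}, {p, q, r, t, u}, {q, r, t, u}, {p, q, r, s, t, u}.

11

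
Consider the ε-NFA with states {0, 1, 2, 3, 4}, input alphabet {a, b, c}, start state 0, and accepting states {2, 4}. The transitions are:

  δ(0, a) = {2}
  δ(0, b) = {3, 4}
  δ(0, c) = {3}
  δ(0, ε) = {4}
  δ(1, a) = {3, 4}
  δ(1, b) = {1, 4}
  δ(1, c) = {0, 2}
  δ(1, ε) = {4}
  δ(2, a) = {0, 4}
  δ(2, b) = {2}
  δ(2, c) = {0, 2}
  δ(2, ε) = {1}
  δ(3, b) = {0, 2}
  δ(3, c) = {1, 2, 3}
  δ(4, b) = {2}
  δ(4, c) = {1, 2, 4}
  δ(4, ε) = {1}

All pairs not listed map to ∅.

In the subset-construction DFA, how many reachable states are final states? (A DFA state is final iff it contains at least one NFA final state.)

Start state of the DFA: {0, 1, 4} (ε-closure of the NFA start).
{0, 1, 4} --a--> {1, 2, 3, 4}  [new]
{0, 1, 4} --b--> {1, 2, 3, 4}  [seen]
{0, 1, 4} --c--> {0, 1, 2, 3, 4}  [new]
{1, 2, 3, 4} --a--> {0, 1, 3, 4}  [new]
{1, 2, 3, 4} --b--> {0, 1, 2, 4}  [new]
{1, 2, 3, 4} --c--> {0, 1, 2, 3, 4}  [seen]
{0, 1, 2, 3, 4} --a--> {0, 1, 2, 3, 4}  [seen]
{0, 1, 2, 3, 4} --b--> {0, 1, 2, 3, 4}  [seen]
{0, 1, 2, 3, 4} --c--> {0, 1, 2, 3, 4}  [seen]
{0, 1, 3, 4} --a--> {1, 2, 3, 4}  [seen]
{0, 1, 3, 4} --b--> {0, 1, 2, 3, 4}  [seen]
{0, 1, 3, 4} --c--> {0, 1, 2, 3, 4}  [seen]
{0, 1, 2, 4} --a--> {0, 1, 2, 3, 4}  [seen]
{0, 1, 2, 4} --b--> {1, 2, 3, 4}  [seen]
{0, 1, 2, 4} --c--> {0, 1, 2, 3, 4}  [seen]
Reachable DFA states: {0, 1, 4}, {1, 2, 3, 4}, {0, 1, 2, 3, 4}, {0, 1, 3, 4}, {0, 1, 2, 4}.
Accepting DFA states (contain an NFA accepting state): {0, 1, 4}, {1, 2, 3, 4}, {0, 1, 2, 3, 4}, {0, 1, 3, 4}, {0, 1, 2, 4}.

5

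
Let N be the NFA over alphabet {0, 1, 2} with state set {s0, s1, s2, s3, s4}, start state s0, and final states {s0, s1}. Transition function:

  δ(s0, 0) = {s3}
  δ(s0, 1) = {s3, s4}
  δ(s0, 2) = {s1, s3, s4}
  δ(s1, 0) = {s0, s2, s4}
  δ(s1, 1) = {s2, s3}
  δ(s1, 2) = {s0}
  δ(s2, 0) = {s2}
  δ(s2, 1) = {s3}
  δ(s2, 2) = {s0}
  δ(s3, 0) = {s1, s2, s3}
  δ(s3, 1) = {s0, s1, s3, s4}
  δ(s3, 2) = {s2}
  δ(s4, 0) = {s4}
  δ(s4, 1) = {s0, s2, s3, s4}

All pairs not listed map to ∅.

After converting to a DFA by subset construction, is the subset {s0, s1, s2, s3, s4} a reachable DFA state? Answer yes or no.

yes

Start state of the DFA: {s0}.
{s0} --0--> {s3}  [new]
{s0} --1--> {s3, s4}  [new]
{s0} --2--> {s1, s3, s4}  [new]
{s3} --0--> {s1, s2, s3}  [new]
{s3} --1--> {s0, s1, s3, s4}  [new]
{s3} --2--> {s2}  [new]
{s3, s4} --0--> {s1, s2, s3, s4}  [new]
{s3, s4} --1--> {s0, s1, s2, s3, s4}  [new]
{s3, s4} --2--> {s2}  [seen]
{s1, s3, s4} --0--> {s0, s1, s2, s3, s4}  [seen]
{s1, s3, s4} --1--> {s0, s1, s2, s3, s4}  [seen]
{s1, s3, s4} --2--> {s0, s2}  [new]
{s1, s2, s3} --0--> {s0, s1, s2, s3, s4}  [seen]
{s1, s2, s3} --1--> {s0, s1, s2, s3, s4}  [seen]
{s1, s2, s3} --2--> {s0, s2}  [seen]
{s0, s1, s3, s4} --0--> {s0, s1, s2, s3, s4}  [seen]
{s0, s1, s3, s4} --1--> {s0, s1, s2, s3, s4}  [seen]
{s0, s1, s3, s4} --2--> {s0, s1, s2, s3, s4}  [seen]
{s2} --0--> {s2}  [seen]
{s2} --1--> {s3}  [seen]
{s2} --2--> {s0}  [seen]
{s1, s2, s3, s4} --0--> {s0, s1, s2, s3, s4}  [seen]
{s1, s2, s3, s4} --1--> {s0, s1, s2, s3, s4}  [seen]
{s1, s2, s3, s4} --2--> {s0, s2}  [seen]
{s0, s1, s2, s3, s4} --0--> {s0, s1, s2, s3, s4}  [seen]
{s0, s1, s2, s3, s4} --1--> {s0, s1, s2, s3, s4}  [seen]
{s0, s1, s2, s3, s4} --2--> {s0, s1, s2, s3, s4}  [seen]
{s0, s2} --0--> {s2, s3}  [new]
{s0, s2} --1--> {s3, s4}  [seen]
{s0, s2} --2--> {s0, s1, s3, s4}  [seen]
{s2, s3} --0--> {s1, s2, s3}  [seen]
{s2, s3} --1--> {s0, s1, s3, s4}  [seen]
{s2, s3} --2--> {s0, s2}  [seen]
Reachable DFA states: {s0}, {s3}, {s3, s4}, {s1, s3, s4}, {s1, s2, s3}, {s0, s1, s3, s4}, {s2}, {s1, s2, s3, s4}, {s0, s1, s2, s3, s4}, {s0, s2}, {s2, s3}.
{s0, s1, s2, s3, s4} is among them.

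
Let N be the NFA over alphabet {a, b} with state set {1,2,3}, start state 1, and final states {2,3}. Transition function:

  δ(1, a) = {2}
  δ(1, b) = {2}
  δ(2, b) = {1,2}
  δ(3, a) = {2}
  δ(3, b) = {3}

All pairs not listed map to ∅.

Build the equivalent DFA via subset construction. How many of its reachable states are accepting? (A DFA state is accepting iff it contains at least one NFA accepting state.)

Start state of the DFA: {1}.
{1} --a--> {2}  [new]
{1} --b--> {2}  [seen]
{2} --a--> ∅  [new]
{2} --b--> {1,2}  [new]
∅ --a--> ∅  [seen]
∅ --b--> ∅  [seen]
{1,2} --a--> {2}  [seen]
{1,2} --b--> {1,2}  [seen]
Reachable DFA states: {1}, {2}, ∅, {1,2}.
Accepting DFA states (contain an NFA accepting state): {2}, {1,2}.

2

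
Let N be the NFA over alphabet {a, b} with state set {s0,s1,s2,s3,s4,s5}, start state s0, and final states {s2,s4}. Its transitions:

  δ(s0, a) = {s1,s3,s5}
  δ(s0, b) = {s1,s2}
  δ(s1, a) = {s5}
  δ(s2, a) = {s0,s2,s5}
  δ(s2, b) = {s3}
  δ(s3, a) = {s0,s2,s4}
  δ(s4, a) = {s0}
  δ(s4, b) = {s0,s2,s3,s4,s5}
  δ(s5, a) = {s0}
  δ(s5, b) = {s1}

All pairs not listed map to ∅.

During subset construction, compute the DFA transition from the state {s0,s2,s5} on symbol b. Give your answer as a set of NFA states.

δ(s0,b) = {s1,s2}; δ(s2,b) = {s3}; δ(s5,b) = {s1}.
Union: {s1,s2,s3}.

{s1,s2,s3}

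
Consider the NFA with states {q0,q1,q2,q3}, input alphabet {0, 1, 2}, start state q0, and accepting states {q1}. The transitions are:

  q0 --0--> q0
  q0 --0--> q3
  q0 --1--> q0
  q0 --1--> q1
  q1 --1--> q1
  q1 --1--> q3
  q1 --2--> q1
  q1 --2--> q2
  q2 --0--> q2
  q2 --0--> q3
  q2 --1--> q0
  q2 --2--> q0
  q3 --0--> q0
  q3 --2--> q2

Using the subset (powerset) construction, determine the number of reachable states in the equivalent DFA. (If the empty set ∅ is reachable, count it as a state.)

Start state of the DFA: {q0}.
{q0} --0--> {q0,q3}  [new]
{q0} --1--> {q0,q1}  [new]
{q0} --2--> ∅  [new]
{q0,q3} --0--> {q0,q3}  [seen]
{q0,q3} --1--> {q0,q1}  [seen]
{q0,q3} --2--> {q2}  [new]
{q0,q1} --0--> {q0,q3}  [seen]
{q0,q1} --1--> {q0,q1,q3}  [new]
{q0,q1} --2--> {q1,q2}  [new]
∅ --0--> ∅  [seen]
∅ --1--> ∅  [seen]
∅ --2--> ∅  [seen]
{q2} --0--> {q2,q3}  [new]
{q2} --1--> {q0}  [seen]
{q2} --2--> {q0}  [seen]
{q0,q1,q3} --0--> {q0,q3}  [seen]
{q0,q1,q3} --1--> {q0,q1,q3}  [seen]
{q0,q1,q3} --2--> {q1,q2}  [seen]
{q1,q2} --0--> {q2,q3}  [seen]
{q1,q2} --1--> {q0,q1,q3}  [seen]
{q1,q2} --2--> {q0,q1,q2}  [new]
{q2,q3} --0--> {q0,q2,q3}  [new]
{q2,q3} --1--> {q0}  [seen]
{q2,q3} --2--> {q0,q2}  [new]
{q0,q1,q2} --0--> {q0,q2,q3}  [seen]
{q0,q1,q2} --1--> {q0,q1,q3}  [seen]
{q0,q1,q2} --2--> {q0,q1,q2}  [seen]
{q0,q2,q3} --0--> {q0,q2,q3}  [seen]
{q0,q2,q3} --1--> {q0,q1}  [seen]
{q0,q2,q3} --2--> {q0,q2}  [seen]
{q0,q2} --0--> {q0,q2,q3}  [seen]
{q0,q2} --1--> {q0,q1}  [seen]
{q0,q2} --2--> {q0}  [seen]
Reachable DFA states: {q0}, {q0,q3}, {q0,q1}, ∅, {q2}, {q0,q1,q3}, {q1,q2}, {q2,q3}, {q0,q1,q2}, {q0,q2,q3}, {q0,q2}.

11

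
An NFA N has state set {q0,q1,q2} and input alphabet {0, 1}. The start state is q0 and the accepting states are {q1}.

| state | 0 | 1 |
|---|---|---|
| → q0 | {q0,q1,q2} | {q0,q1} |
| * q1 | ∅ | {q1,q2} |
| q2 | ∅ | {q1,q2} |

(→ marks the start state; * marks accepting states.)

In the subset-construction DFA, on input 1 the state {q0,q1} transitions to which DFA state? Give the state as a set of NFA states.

{q0,q1,q2}

δ(q0,1) = {q0,q1}; δ(q1,1) = {q1,q2}.
Union: {q0,q1,q2}.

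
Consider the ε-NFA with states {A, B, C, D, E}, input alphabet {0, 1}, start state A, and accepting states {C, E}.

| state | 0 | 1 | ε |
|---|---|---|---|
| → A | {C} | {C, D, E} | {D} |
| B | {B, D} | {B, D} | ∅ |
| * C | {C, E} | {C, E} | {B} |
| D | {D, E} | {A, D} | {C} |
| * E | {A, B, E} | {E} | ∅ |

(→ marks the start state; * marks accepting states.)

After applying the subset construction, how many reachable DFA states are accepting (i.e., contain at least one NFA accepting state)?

Start state of the DFA: {A, B, C, D} (ε-closure of the NFA start).
{A, B, C, D} --0--> {B, C, D, E}  [new]
{A, B, C, D} --1--> {A, B, C, D, E}  [new]
{B, C, D, E} --0--> {A, B, C, D, E}  [seen]
{B, C, D, E} --1--> {A, B, C, D, E}  [seen]
{A, B, C, D, E} --0--> {A, B, C, D, E}  [seen]
{A, B, C, D, E} --1--> {A, B, C, D, E}  [seen]
Reachable DFA states: {A, B, C, D}, {B, C, D, E}, {A, B, C, D, E}.
Accepting DFA states (contain an NFA accepting state): {A, B, C, D}, {B, C, D, E}, {A, B, C, D, E}.

3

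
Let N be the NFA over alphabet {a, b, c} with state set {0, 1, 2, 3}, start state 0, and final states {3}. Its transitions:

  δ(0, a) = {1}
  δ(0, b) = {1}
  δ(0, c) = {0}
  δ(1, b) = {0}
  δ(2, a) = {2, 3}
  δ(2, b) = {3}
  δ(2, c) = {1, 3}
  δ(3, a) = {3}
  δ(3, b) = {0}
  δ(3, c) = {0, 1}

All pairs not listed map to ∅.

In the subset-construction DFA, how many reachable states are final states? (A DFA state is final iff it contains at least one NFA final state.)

0

Start state of the DFA: {0}.
{0} --a--> {1}  [new]
{0} --b--> {1}  [seen]
{0} --c--> {0}  [seen]
{1} --a--> ∅  [new]
{1} --b--> {0}  [seen]
{1} --c--> ∅  [seen]
∅ --a--> ∅  [seen]
∅ --b--> ∅  [seen]
∅ --c--> ∅  [seen]
Reachable DFA states: {0}, {1}, ∅.
Accepting DFA states (contain an NFA accepting state): none.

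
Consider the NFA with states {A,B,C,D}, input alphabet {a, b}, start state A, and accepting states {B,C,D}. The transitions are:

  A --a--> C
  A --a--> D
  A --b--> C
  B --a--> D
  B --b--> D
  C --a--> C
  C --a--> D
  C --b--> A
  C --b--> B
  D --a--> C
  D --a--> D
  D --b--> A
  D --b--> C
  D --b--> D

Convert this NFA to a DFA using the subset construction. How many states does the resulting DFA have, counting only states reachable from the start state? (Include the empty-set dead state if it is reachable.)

Start state of the DFA: {A}.
{A} --a--> {C,D}  [new]
{A} --b--> {C}  [new]
{C,D} --a--> {C,D}  [seen]
{C,D} --b--> {A,B,C,D}  [new]
{C} --a--> {C,D}  [seen]
{C} --b--> {A,B}  [new]
{A,B,C,D} --a--> {C,D}  [seen]
{A,B,C,D} --b--> {A,B,C,D}  [seen]
{A,B} --a--> {C,D}  [seen]
{A,B} --b--> {C,D}  [seen]
Reachable DFA states: {A}, {C,D}, {C}, {A,B,C,D}, {A,B}.

5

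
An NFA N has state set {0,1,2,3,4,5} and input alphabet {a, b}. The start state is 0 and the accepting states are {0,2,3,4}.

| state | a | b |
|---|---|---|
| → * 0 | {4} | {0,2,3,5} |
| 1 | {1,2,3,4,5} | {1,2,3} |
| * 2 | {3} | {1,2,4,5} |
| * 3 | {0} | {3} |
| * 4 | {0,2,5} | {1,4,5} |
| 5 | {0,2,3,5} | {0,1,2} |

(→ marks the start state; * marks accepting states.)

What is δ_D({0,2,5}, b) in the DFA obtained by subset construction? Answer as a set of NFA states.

δ(0,b) = {0,2,3,5}; δ(2,b) = {1,2,4,5}; δ(5,b) = {0,1,2}.
Union: {0,1,2,3,4,5}.

{0,1,2,3,4,5}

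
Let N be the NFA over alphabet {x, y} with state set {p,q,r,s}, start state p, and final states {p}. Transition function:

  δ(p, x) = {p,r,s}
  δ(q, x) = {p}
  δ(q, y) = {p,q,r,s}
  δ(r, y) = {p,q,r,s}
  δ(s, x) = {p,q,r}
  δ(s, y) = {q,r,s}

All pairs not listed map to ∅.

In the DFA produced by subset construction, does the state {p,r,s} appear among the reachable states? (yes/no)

yes

Start state of the DFA: {p}.
{p} --x--> {p,r,s}  [new]
{p} --y--> ∅  [new]
{p,r,s} --x--> {p,q,r,s}  [new]
{p,r,s} --y--> {p,q,r,s}  [seen]
∅ --x--> ∅  [seen]
∅ --y--> ∅  [seen]
{p,q,r,s} --x--> {p,q,r,s}  [seen]
{p,q,r,s} --y--> {p,q,r,s}  [seen]
Reachable DFA states: {p}, {p,r,s}, ∅, {p,q,r,s}.
{p,r,s} is among them.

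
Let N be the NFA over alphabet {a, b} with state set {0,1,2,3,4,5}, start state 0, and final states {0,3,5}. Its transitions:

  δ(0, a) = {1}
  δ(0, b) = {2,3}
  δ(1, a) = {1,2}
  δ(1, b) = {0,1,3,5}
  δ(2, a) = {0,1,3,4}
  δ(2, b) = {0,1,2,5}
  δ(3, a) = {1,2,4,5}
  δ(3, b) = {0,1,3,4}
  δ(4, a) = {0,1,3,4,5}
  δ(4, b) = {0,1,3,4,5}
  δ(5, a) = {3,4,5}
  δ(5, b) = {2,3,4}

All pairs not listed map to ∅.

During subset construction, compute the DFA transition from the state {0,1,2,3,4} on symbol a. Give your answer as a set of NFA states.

{0,1,2,3,4,5}

δ(0,a) = {1}; δ(1,a) = {1,2}; δ(2,a) = {0,1,3,4}; δ(3,a) = {1,2,4,5}; δ(4,a) = {0,1,3,4,5}.
Union: {0,1,2,3,4,5}.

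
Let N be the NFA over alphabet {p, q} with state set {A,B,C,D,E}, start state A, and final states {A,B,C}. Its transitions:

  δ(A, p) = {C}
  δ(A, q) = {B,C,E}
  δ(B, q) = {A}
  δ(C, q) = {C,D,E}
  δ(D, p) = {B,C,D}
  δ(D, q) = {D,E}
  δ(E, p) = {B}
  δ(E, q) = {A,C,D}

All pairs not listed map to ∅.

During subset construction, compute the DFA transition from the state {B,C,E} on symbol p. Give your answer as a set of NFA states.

δ(B,p) = ∅; δ(C,p) = ∅; δ(E,p) = {B}.
Union: {B}.

{B}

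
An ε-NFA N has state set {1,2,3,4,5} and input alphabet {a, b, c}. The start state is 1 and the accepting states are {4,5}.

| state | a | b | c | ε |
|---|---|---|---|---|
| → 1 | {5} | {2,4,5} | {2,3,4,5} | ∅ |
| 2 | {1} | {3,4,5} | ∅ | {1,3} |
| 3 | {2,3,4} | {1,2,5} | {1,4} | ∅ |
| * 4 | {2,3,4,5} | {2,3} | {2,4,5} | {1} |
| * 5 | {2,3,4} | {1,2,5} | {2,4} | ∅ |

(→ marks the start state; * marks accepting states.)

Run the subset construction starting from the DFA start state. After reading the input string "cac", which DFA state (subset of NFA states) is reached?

{1,2,3,4,5}

Start: {1}.
δ(1,c) = {2,3,4,5}.
Union: {2,3,4,5}.
ε-closure gives {1,2,3,4,5}.
After c: {1,2,3,4,5}.
δ(1,a) = {5}; δ(2,a) = {1}; δ(3,a) = {2,3,4}; δ(4,a) = {2,3,4,5}; δ(5,a) = {2,3,4}.
Union: {1,2,3,4,5}.
After a: {1,2,3,4,5}.
δ(1,c) = {2,3,4,5}; δ(2,c) = ∅; δ(3,c) = {1,4}; δ(4,c) = {2,4,5}; δ(5,c) = {2,4}.
Union: {1,2,3,4,5}.
After c: {1,2,3,4,5}.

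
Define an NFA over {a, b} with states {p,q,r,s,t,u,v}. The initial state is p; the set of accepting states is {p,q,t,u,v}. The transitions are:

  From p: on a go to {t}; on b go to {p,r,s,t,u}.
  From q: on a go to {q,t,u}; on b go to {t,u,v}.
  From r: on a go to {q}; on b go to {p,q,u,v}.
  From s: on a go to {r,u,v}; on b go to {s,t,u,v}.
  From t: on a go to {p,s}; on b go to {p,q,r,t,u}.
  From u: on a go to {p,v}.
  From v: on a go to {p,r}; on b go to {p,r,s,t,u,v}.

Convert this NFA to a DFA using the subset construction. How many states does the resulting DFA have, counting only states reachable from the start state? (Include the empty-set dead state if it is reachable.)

11

Start state of the DFA: {p}.
{p} --a--> {t}  [new]
{p} --b--> {p,r,s,t,u}  [new]
{t} --a--> {p,s}  [new]
{t} --b--> {p,q,r,t,u}  [new]
{p,r,s,t,u} --a--> {p,q,r,s,t,u,v}  [new]
{p,r,s,t,u} --b--> {p,q,r,s,t,u,v}  [seen]
{p,s} --a--> {r,t,u,v}  [new]
{p,s} --b--> {p,r,s,t,u,v}  [new]
{p,q,r,t,u} --a--> {p,q,s,t,u,v}  [new]
{p,q,r,t,u} --b--> {p,q,r,s,t,u,v}  [seen]
{p,q,r,s,t,u,v} --a--> {p,q,r,s,t,u,v}  [seen]
{p,q,r,s,t,u,v} --b--> {p,q,r,s,t,u,v}  [seen]
{r,t,u,v} --a--> {p,q,r,s,v}  [new]
{r,t,u,v} --b--> {p,q,r,s,t,u,v}  [seen]
{p,r,s,t,u,v} --a--> {p,q,r,s,t,u,v}  [seen]
{p,r,s,t,u,v} --b--> {p,q,r,s,t,u,v}  [seen]
{p,q,s,t,u,v} --a--> {p,q,r,s,t,u,v}  [seen]
{p,q,s,t,u,v} --b--> {p,q,r,s,t,u,v}  [seen]
{p,q,r,s,v} --a--> {p,q,r,t,u,v}  [new]
{p,q,r,s,v} --b--> {p,q,r,s,t,u,v}  [seen]
{p,q,r,t,u,v} --a--> {p,q,r,s,t,u,v}  [seen]
{p,q,r,t,u,v} --b--> {p,q,r,s,t,u,v}  [seen]
Reachable DFA states: {p}, {t}, {p,r,s,t,u}, {p,s}, {p,q,r,t,u}, {p,q,r,s,t,u,v}, {r,t,u,v}, {p,r,s,t,u,v}, {p,q,s,t,u,v}, {p,q,r,s,v}, {p,q,r,t,u,v}.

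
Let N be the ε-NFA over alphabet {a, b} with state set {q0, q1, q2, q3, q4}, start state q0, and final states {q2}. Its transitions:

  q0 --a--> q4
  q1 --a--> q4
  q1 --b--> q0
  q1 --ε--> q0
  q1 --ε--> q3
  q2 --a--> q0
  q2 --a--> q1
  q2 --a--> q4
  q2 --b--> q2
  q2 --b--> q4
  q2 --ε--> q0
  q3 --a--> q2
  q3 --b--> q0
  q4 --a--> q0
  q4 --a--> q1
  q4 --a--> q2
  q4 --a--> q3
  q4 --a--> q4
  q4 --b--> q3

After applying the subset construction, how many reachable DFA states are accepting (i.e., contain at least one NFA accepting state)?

Start state of the DFA: {q0} (ε-closure of the NFA start).
{q0} --a--> {q4}  [new]
{q0} --b--> ∅  [new]
{q4} --a--> {q0, q1, q2, q3, q4}  [new]
{q4} --b--> {q3}  [new]
∅ --a--> ∅  [seen]
∅ --b--> ∅  [seen]
{q0, q1, q2, q3, q4} --a--> {q0, q1, q2, q3, q4}  [seen]
{q0, q1, q2, q3, q4} --b--> {q0, q2, q3, q4}  [new]
{q3} --a--> {q0, q2}  [new]
{q3} --b--> {q0}  [seen]
{q0, q2, q3, q4} --a--> {q0, q1, q2, q3, q4}  [seen]
{q0, q2, q3, q4} --b--> {q0, q2, q3, q4}  [seen]
{q0, q2} --a--> {q0, q1, q3, q4}  [new]
{q0, q2} --b--> {q0, q2, q4}  [new]
{q0, q1, q3, q4} --a--> {q0, q1, q2, q3, q4}  [seen]
{q0, q1, q3, q4} --b--> {q0, q3}  [new]
{q0, q2, q4} --a--> {q0, q1, q2, q3, q4}  [seen]
{q0, q2, q4} --b--> {q0, q2, q3, q4}  [seen]
{q0, q3} --a--> {q0, q2, q4}  [seen]
{q0, q3} --b--> {q0}  [seen]
Reachable DFA states: {q0}, {q4}, ∅, {q0, q1, q2, q3, q4}, {q3}, {q0, q2, q3, q4}, {q0, q2}, {q0, q1, q3, q4}, {q0, q2, q4}, {q0, q3}.
Accepting DFA states (contain an NFA accepting state): {q0, q1, q2, q3, q4}, {q0, q2, q3, q4}, {q0, q2}, {q0, q2, q4}.

4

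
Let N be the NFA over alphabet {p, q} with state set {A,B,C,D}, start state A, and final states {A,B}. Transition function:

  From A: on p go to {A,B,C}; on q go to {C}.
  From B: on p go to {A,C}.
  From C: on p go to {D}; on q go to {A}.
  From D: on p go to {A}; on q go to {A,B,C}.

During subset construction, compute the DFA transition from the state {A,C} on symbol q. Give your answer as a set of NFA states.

{A,C}

δ(A,q) = {C}; δ(C,q) = {A}.
Union: {A,C}.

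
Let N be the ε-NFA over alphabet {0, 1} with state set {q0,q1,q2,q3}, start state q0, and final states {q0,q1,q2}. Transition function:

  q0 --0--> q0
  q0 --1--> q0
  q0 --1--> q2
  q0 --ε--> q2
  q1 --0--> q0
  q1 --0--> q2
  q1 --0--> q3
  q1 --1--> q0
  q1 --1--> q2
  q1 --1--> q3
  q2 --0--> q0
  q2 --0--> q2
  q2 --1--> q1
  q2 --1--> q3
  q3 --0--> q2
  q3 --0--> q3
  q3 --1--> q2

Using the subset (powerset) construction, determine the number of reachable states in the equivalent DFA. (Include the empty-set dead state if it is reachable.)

Start state of the DFA: {q0,q2} (ε-closure of the NFA start).
{q0,q2} --0--> {q0,q2}  [seen]
{q0,q2} --1--> {q0,q1,q2,q3}  [new]
{q0,q1,q2,q3} --0--> {q0,q2,q3}  [new]
{q0,q1,q2,q3} --1--> {q0,q1,q2,q3}  [seen]
{q0,q2,q3} --0--> {q0,q2,q3}  [seen]
{q0,q2,q3} --1--> {q0,q1,q2,q3}  [seen]
Reachable DFA states: {q0,q2}, {q0,q1,q2,q3}, {q0,q2,q3}.

3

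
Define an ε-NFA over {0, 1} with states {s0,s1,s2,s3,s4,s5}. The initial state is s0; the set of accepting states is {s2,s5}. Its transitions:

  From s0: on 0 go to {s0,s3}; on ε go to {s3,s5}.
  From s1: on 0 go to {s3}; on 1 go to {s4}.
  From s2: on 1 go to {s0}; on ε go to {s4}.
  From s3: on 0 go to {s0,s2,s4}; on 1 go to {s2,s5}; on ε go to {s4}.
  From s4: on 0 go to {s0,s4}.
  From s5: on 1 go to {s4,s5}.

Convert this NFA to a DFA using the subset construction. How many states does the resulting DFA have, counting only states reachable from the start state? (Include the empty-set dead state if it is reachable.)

Start state of the DFA: {s0,s3,s4,s5} (ε-closure of the NFA start).
{s0,s3,s4,s5} --0--> {s0,s2,s3,s4,s5}  [new]
{s0,s3,s4,s5} --1--> {s2,s4,s5}  [new]
{s0,s2,s3,s4,s5} --0--> {s0,s2,s3,s4,s5}  [seen]
{s0,s2,s3,s4,s5} --1--> {s0,s2,s3,s4,s5}  [seen]
{s2,s4,s5} --0--> {s0,s3,s4,s5}  [seen]
{s2,s4,s5} --1--> {s0,s3,s4,s5}  [seen]
Reachable DFA states: {s0,s3,s4,s5}, {s0,s2,s3,s4,s5}, {s2,s4,s5}.

3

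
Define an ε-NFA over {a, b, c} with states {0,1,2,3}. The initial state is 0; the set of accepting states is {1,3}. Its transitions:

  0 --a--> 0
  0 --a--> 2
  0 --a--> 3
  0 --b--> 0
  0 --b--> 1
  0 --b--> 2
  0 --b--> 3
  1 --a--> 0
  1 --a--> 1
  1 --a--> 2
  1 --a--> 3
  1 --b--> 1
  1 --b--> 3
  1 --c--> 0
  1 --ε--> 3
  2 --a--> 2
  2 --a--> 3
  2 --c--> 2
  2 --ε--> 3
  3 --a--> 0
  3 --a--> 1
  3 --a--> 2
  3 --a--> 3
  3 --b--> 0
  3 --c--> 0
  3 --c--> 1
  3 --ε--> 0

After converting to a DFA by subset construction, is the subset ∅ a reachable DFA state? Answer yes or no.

yes

Start state of the DFA: {0} (ε-closure of the NFA start).
{0} --a--> {0,2,3}  [new]
{0} --b--> {0,1,2,3}  [new]
{0} --c--> ∅  [new]
{0,2,3} --a--> {0,1,2,3}  [seen]
{0,2,3} --b--> {0,1,2,3}  [seen]
{0,2,3} --c--> {0,1,2,3}  [seen]
{0,1,2,3} --a--> {0,1,2,3}  [seen]
{0,1,2,3} --b--> {0,1,2,3}  [seen]
{0,1,2,3} --c--> {0,1,2,3}  [seen]
∅ --a--> ∅  [seen]
∅ --b--> ∅  [seen]
∅ --c--> ∅  [seen]
Reachable DFA states: {0}, {0,2,3}, {0,1,2,3}, ∅.
∅ is among them.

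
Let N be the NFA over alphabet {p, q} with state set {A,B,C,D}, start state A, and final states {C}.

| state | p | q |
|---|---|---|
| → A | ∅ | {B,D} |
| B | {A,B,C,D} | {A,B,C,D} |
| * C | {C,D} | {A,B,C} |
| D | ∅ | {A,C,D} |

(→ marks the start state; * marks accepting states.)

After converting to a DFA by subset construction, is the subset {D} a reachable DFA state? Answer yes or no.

no

Start state of the DFA: {A}.
{A} --p--> ∅  [new]
{A} --q--> {B,D}  [new]
∅ --p--> ∅  [seen]
∅ --q--> ∅  [seen]
{B,D} --p--> {A,B,C,D}  [new]
{B,D} --q--> {A,B,C,D}  [seen]
{A,B,C,D} --p--> {A,B,C,D}  [seen]
{A,B,C,D} --q--> {A,B,C,D}  [seen]
Reachable DFA states: {A}, ∅, {B,D}, {A,B,C,D}.
{D} is not among them.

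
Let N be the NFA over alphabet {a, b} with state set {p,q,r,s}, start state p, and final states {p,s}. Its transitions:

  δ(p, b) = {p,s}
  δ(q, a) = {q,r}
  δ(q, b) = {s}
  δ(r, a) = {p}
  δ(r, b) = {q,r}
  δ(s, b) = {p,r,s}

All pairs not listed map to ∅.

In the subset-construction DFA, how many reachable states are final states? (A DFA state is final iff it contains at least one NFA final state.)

Start state of the DFA: {p}.
{p} --a--> ∅  [new]
{p} --b--> {p,s}  [new]
∅ --a--> ∅  [seen]
∅ --b--> ∅  [seen]
{p,s} --a--> ∅  [seen]
{p,s} --b--> {p,r,s}  [new]
{p,r,s} --a--> {p}  [seen]
{p,r,s} --b--> {p,q,r,s}  [new]
{p,q,r,s} --a--> {p,q,r}  [new]
{p,q,r,s} --b--> {p,q,r,s}  [seen]
{p,q,r} --a--> {p,q,r}  [seen]
{p,q,r} --b--> {p,q,r,s}  [seen]
Reachable DFA states: {p}, ∅, {p,s}, {p,r,s}, {p,q,r,s}, {p,q,r}.
Accepting DFA states (contain an NFA accepting state): {p}, {p,s}, {p,r,s}, {p,q,r,s}, {p,q,r}.

5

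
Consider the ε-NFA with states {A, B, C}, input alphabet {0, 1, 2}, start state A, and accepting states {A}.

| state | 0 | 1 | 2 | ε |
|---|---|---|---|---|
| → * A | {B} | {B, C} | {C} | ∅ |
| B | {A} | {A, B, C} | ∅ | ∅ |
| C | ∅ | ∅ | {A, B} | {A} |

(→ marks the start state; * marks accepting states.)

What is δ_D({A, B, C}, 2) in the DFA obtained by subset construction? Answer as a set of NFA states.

{A, B, C}

δ(A,2) = {C}; δ(B,2) = ∅; δ(C,2) = {A, B}.
Union: {A, B, C}.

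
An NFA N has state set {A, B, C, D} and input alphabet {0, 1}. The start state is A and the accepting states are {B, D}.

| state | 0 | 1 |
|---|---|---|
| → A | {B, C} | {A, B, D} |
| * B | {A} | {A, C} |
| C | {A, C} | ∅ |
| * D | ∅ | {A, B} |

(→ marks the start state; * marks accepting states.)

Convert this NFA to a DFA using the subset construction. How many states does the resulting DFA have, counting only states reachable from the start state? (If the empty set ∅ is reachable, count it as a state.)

Start state of the DFA: {A}.
{A} --0--> {B, C}  [new]
{A} --1--> {A, B, D}  [new]
{B, C} --0--> {A, C}  [new]
{B, C} --1--> {A, C}  [seen]
{A, B, D} --0--> {A, B, C}  [new]
{A, B, D} --1--> {A, B, C, D}  [new]
{A, C} --0--> {A, B, C}  [seen]
{A, C} --1--> {A, B, D}  [seen]
{A, B, C} --0--> {A, B, C}  [seen]
{A, B, C} --1--> {A, B, C, D}  [seen]
{A, B, C, D} --0--> {A, B, C}  [seen]
{A, B, C, D} --1--> {A, B, C, D}  [seen]
Reachable DFA states: {A}, {B, C}, {A, B, D}, {A, C}, {A, B, C}, {A, B, C, D}.

6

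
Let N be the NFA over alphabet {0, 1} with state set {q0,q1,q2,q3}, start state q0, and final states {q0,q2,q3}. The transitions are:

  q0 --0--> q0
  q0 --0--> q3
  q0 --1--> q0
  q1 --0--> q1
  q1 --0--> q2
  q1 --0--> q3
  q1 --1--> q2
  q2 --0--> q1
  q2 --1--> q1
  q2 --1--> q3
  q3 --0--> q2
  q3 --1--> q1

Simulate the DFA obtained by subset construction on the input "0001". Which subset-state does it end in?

{q0,q1,q2,q3}

Start: {q0}.
δ(q0,0) = {q0,q3}.
Union: {q0,q3}.
After 0: {q0,q3}.
δ(q0,0) = {q0,q3}; δ(q3,0) = {q2}.
Union: {q0,q2,q3}.
After 0: {q0,q2,q3}.
δ(q0,0) = {q0,q3}; δ(q2,0) = {q1}; δ(q3,0) = {q2}.
Union: {q0,q1,q2,q3}.
After 0: {q0,q1,q2,q3}.
δ(q0,1) = {q0}; δ(q1,1) = {q2}; δ(q2,1) = {q1,q3}; δ(q3,1) = {q1}.
Union: {q0,q1,q2,q3}.
After 1: {q0,q1,q2,q3}.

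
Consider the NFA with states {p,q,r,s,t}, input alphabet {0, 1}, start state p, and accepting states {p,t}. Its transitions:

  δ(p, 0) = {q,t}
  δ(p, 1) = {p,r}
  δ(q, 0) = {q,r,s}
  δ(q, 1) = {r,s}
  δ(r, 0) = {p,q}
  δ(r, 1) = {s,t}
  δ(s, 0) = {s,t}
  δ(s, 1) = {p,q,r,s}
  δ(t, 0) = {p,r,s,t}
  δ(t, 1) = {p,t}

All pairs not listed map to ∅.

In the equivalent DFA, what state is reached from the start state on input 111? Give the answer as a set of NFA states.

{p,q,r,s,t}

Start: {p}.
δ(p,1) = {p,r}.
Union: {p,r}.
After 1: {p,r}.
δ(p,1) = {p,r}; δ(r,1) = {s,t}.
Union: {p,r,s,t}.
After 1: {p,r,s,t}.
δ(p,1) = {p,r}; δ(r,1) = {s,t}; δ(s,1) = {p,q,r,s}; δ(t,1) = {p,t}.
Union: {p,q,r,s,t}.
After 1: {p,q,r,s,t}.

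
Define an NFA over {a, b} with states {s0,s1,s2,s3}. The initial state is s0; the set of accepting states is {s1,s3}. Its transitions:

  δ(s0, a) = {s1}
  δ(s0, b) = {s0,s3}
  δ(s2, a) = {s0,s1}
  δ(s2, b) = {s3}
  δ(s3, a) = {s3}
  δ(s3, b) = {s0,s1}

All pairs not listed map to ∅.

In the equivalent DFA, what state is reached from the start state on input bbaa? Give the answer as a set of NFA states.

{s3}

Start: {s0}.
δ(s0,b) = {s0,s3}.
Union: {s0,s3}.
After b: {s0,s3}.
δ(s0,b) = {s0,s3}; δ(s3,b) = {s0,s1}.
Union: {s0,s1,s3}.
After b: {s0,s1,s3}.
δ(s0,a) = {s1}; δ(s1,a) = ∅; δ(s3,a) = {s3}.
Union: {s1,s3}.
After a: {s1,s3}.
δ(s1,a) = ∅; δ(s3,a) = {s3}.
Union: {s3}.
After a: {s3}.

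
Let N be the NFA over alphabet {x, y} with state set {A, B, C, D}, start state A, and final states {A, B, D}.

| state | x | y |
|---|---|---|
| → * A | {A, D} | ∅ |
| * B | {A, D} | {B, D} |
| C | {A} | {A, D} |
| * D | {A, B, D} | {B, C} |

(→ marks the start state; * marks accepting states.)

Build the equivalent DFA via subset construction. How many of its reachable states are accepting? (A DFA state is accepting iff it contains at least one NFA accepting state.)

6

Start state of the DFA: {A}.
{A} --x--> {A, D}  [new]
{A} --y--> ∅  [new]
{A, D} --x--> {A, B, D}  [new]
{A, D} --y--> {B, C}  [new]
∅ --x--> ∅  [seen]
∅ --y--> ∅  [seen]
{A, B, D} --x--> {A, B, D}  [seen]
{A, B, D} --y--> {B, C, D}  [new]
{B, C} --x--> {A, D}  [seen]
{B, C} --y--> {A, B, D}  [seen]
{B, C, D} --x--> {A, B, D}  [seen]
{B, C, D} --y--> {A, B, C, D}  [new]
{A, B, C, D} --x--> {A, B, D}  [seen]
{A, B, C, D} --y--> {A, B, C, D}  [seen]
Reachable DFA states: {A}, {A, D}, ∅, {A, B, D}, {B, C}, {B, C, D}, {A, B, C, D}.
Accepting DFA states (contain an NFA accepting state): {A}, {A, D}, {A, B, D}, {B, C}, {B, C, D}, {A, B, C, D}.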